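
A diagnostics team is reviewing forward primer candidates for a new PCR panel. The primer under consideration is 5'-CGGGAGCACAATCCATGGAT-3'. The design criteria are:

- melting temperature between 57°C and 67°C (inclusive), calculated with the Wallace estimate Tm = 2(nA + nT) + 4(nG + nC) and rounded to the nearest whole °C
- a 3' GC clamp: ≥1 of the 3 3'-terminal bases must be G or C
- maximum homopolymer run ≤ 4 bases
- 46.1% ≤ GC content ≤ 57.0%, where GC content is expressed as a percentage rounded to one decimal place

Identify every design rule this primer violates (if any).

Meets all criteria.

Base counts: A=6, T=3, G=6, C=5 (length 20).
Tm: Tm = 2·9 + 4·11 = 62°C ✓
GC clamp: 3' end GAT has 1 G/C ✓
homopolymer run: longest run = 3 ✓
GC content: GC 11/20 = 55.0% ✓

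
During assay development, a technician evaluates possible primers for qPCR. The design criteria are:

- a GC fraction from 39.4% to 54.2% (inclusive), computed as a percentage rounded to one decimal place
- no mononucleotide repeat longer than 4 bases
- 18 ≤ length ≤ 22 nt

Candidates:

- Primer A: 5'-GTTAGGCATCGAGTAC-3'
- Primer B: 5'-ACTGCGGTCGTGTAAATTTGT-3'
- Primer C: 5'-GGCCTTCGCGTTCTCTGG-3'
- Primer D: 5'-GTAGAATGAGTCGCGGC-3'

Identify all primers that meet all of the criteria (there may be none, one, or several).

Primer A (16 nt, A=4 T=4 G=5 C=3): GC 8/16 = 50.0% ✓; longest run = 2 ✓; length 16, outside 18–22 ✗ — fails.
Primer B (21 nt, A=4 T=8 G=6 C=3): GC 9/21 = 42.9% ✓; longest run = 3 ✓; length 21 ✓ — passes.
Primer C (18 nt, A=0 T=6 G=6 C=6): GC 12/18 = 66.7%, outside 39.4–54.2% ✗; longest run = 2 ✓; length 18 ✓ — fails.
Primer D (17 nt, A=4 T=3 G=7 C=3): GC 10/17 = 58.8%, outside 39.4–54.2% ✗; longest run = 2 ✓; length 17, outside 18–22 ✗ — fails.

Primer B only.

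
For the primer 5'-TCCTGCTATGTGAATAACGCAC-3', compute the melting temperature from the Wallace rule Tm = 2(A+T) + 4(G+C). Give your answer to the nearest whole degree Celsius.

64°C

Base counts: A=6, T=6, G=4, C=6 (length 22).
Tm = 2·(6+6) + 4·(4+6) = 2·12 + 4·10 = 24 + 40 = 64°C.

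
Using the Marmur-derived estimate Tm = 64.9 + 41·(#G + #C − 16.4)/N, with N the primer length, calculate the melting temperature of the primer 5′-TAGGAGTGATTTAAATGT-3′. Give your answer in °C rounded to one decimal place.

Base counts: A=6, T=7, G=5, C=0; G+C = 5, N = 18.
Tm = 64.9 + 41·(5 − 16.4)/18 = 64.9 + -467.40/18 = 38.9°C.

38.9°C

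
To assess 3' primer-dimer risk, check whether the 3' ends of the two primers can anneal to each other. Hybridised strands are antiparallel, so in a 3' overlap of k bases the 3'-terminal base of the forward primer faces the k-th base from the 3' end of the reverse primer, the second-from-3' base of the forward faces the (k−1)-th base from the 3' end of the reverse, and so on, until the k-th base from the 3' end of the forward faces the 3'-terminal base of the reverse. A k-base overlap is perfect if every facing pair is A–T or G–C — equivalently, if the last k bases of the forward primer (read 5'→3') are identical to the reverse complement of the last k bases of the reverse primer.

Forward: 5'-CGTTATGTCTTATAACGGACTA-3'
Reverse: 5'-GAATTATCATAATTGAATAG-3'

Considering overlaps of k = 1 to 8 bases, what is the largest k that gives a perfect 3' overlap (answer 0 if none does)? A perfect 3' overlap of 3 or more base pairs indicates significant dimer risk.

Longest perfect overlap: 3 complementary base pairs; significant dimer risk (threshold 3).

Last 8 bases (5'→3') — forward …ACGGACTA, reverse …TTGAATAG.
Reverse complement of the reverse primer's last 8 bases: CTATTCAA; its first k bases are the reverse complement of the reverse primer's last k bases, so a perfect k-base overlap needs the forward primer's last k bases to equal them.
Comparing (forward last k vs required): k=1: A vs C ✗; k=2: TA vs CT ✗; k=3: CTA vs CTA ✓; k=4: ACTA vs CTAT ✗; k=5: GACTA vs CTATT ✗; k=6: GGACTA vs CTATTC ✗; k=7: CGGACTA vs CTATTCA ✗; k=8: ACGGACTA vs CTATTCAA ✗.
Only k = 3 is perfect, so the longest perfect 3' overlap is 3.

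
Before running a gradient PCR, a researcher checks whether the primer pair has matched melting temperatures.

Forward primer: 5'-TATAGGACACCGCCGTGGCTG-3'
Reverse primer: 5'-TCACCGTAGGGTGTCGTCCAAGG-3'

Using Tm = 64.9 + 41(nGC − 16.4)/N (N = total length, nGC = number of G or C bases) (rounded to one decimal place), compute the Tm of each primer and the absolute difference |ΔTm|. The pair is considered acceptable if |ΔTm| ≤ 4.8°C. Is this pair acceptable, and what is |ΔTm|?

|ΔTm| = 2.3°C; the pair is acceptable.

Forward: G+C = 13, N = 21 → Tm = 64.9 + 41·(13 − 16.4)/21 = 58.3°C.
Reverse: G+C = 14, N = 23 → Tm = 64.9 + 41·(14 − 16.4)/23 = 60.6°C.
|ΔTm| = |58.3 − 60.6| = 2.3°C, ≤ 4.8°C.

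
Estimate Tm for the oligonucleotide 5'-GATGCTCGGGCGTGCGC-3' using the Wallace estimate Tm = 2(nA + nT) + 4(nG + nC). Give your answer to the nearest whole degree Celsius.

Base counts: A=1, T=3, G=8, C=5 (length 17).
Tm = 2·(1+3) + 4·(8+5) = 2·4 + 4·13 = 8 + 52 = 60°C.

60°C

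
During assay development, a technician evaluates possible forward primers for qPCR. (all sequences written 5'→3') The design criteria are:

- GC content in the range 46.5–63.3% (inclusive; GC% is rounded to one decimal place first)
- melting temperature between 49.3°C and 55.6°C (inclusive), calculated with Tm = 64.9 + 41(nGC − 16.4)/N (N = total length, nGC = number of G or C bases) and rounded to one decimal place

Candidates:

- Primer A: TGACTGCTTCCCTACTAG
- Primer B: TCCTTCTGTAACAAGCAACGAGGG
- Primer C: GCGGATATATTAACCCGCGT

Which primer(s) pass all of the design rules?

Primer C only.

Primer A (18 nt, A=3 T=6 G=3 C=6): GC 9/18 = 50.0% ✓; Tm = 64.9 + 41·(9 − 16.4)/18 = 48.0°C, outside 49.3–55.6°C ✗ — fails.
Primer B (24 nt, A=7 T=5 G=6 C=6): GC 12/24 = 50.0% ✓; Tm = 64.9 + 41·(12 − 16.4)/24 = 57.4°C, outside 49.3–55.6°C ✗ — fails.
Primer C (20 nt, A=5 T=5 G=5 C=5): GC 10/20 = 50.0% ✓; Tm = 64.9 + 41·(10 − 16.4)/20 = 51.8°C ✓ — passes.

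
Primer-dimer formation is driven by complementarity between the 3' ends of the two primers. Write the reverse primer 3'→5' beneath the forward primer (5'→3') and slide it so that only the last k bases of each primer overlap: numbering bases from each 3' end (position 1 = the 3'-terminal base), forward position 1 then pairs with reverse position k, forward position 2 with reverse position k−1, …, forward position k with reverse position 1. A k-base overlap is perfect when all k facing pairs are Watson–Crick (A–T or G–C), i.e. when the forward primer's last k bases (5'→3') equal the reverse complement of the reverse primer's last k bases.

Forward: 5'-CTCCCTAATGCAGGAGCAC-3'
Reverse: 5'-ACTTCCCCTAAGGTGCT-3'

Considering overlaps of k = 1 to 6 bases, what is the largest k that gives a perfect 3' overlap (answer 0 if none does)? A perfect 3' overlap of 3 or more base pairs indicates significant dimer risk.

Last 6 bases (5'→3') — forward …GAGCAC, reverse …GGTGCT.
Reverse complement of the reverse primer's last 6 bases: AGCACC; its first k bases are the reverse complement of the reverse primer's last k bases, so a perfect k-base overlap needs the forward primer's last k bases to equal them.
Comparing (forward last k vs required): k=1: C vs A ✗; k=2: AC vs AG ✗; k=3: CAC vs AGC ✗; k=4: GCAC vs AGCA ✗; k=5: AGCAC vs AGCAC ✓; k=6: GAGCAC vs AGCACC ✗.
Only k = 5 is perfect, so the longest perfect 3' overlap is 5.

Longest perfect overlap: 5 complementary base pairs; significant dimer risk (threshold 3).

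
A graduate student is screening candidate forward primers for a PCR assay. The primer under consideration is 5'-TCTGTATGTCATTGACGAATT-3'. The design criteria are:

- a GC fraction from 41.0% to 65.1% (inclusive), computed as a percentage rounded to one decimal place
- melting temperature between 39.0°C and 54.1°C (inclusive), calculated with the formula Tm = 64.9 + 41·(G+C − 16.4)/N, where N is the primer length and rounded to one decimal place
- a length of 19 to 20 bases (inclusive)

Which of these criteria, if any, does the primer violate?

Fails: GC content, length.

Base counts: A=5, T=9, G=4, C=3 (length 21).
GC content: GC 7/21 = 33.3%, outside 41.0–65.1% ✗
Tm: Tm = 64.9 + 41·(7 − 16.4)/21 = 46.5°C ✓
length: length 21, outside 19–20 ✗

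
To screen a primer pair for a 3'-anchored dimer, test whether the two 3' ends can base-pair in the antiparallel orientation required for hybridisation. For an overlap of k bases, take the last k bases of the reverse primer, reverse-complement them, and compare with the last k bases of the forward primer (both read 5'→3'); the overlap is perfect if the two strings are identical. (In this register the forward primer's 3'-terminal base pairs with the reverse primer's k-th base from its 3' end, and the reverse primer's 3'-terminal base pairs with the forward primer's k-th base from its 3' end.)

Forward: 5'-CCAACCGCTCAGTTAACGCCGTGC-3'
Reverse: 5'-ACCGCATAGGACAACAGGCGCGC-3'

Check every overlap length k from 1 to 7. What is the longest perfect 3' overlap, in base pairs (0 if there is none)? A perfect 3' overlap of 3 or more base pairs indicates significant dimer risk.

Longest perfect overlap: 2 complementary base pairs; below the dimer-risk threshold (threshold 3).

Last 7 bases (5'→3') — forward …GCCGTGC, reverse …GGCGCGC.
Reverse complement of the reverse primer's last 7 bases: GCGCGCC; its first k bases are the reverse complement of the reverse primer's last k bases, so a perfect k-base overlap needs the forward primer's last k bases to equal them.
Comparing (forward last k vs required): k=1: C vs G ✗; k=2: GC vs GC ✓; k=3: TGC vs GCG ✗; k=4: GTGC vs GCGC ✗; k=5: CGTGC vs GCGCG ✗; k=6: CCGTGC vs GCGCGC ✗; k=7: GCCGTGC vs GCGCGCC ✗.
Only k = 2 is perfect, so the longest perfect 3' overlap is 2.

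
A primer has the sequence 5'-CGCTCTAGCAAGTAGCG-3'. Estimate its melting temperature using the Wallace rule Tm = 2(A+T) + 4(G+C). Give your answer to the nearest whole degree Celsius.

Base counts: A=4, T=3, G=5, C=5 (length 17).
Tm = 2·(4+3) + 4·(5+5) = 2·7 + 4·10 = 14 + 40 = 54°C.

54°C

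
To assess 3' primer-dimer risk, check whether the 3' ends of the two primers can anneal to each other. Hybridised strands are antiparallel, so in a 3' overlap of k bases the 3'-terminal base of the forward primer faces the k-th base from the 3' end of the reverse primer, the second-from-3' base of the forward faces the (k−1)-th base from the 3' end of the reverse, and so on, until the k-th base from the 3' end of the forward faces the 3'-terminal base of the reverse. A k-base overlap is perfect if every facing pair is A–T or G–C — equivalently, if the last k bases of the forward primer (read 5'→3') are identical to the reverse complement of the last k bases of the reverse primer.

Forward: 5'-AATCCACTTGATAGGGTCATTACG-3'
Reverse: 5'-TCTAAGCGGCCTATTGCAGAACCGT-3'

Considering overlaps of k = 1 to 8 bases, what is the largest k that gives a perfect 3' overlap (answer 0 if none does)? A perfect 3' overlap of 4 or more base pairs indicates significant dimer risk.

Last 8 bases (5'→3') — forward …TCATTACG, reverse …AGAACCGT.
Reverse complement of the reverse primer's last 8 bases: ACGGTTCT; its first k bases are the reverse complement of the reverse primer's last k bases, so a perfect k-base overlap needs the forward primer's last k bases to equal them.
Comparing (forward last k vs required): k=1: G vs A ✗; k=2: CG vs AC ✗; k=3: ACG vs ACG ✓; k=4: TACG vs ACGG ✗; k=5: TTACG vs ACGGT ✗; k=6: ATTACG vs ACGGTT ✗; k=7: CATTACG vs ACGGTTC ✗; k=8: TCATTACG vs ACGGTTCT ✗.
Only k = 3 is perfect, so the longest perfect 3' overlap is 3.

Longest perfect overlap: 3 complementary base pairs; below the dimer-risk threshold (threshold 4).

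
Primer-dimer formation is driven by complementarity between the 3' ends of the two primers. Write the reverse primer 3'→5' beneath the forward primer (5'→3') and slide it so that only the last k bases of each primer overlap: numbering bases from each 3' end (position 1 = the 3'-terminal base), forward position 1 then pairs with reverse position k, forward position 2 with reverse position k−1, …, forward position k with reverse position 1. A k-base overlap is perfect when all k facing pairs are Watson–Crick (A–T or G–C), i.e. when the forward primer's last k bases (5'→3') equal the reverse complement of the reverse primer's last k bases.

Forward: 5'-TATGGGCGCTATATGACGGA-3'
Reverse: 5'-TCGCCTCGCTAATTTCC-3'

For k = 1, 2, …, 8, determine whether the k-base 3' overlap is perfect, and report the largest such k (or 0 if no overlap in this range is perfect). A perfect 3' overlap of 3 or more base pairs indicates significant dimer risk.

Last 8 bases (5'→3') — forward …ATGACGGA, reverse …TAATTTCC.
Reverse complement of the reverse primer's last 8 bases: GGAAATTA; its first k bases are the reverse complement of the reverse primer's last k bases, so a perfect k-base overlap needs the forward primer's last k bases to equal them.
Comparing (forward last k vs required): k=1: A vs G ✗; k=2: GA vs GG ✗; k=3: GGA vs GGA ✓; k=4: CGGA vs GGAA ✗; k=5: ACGGA vs GGAAA ✗; k=6: GACGGA vs GGAAAT ✗; k=7: TGACGGA vs GGAAATT ✗; k=8: ATGACGGA vs GGAAATTA ✗.
Only k = 3 is perfect, so the longest perfect 3' overlap is 3.

Longest perfect overlap: 3 complementary base pairs; significant dimer risk (threshold 3).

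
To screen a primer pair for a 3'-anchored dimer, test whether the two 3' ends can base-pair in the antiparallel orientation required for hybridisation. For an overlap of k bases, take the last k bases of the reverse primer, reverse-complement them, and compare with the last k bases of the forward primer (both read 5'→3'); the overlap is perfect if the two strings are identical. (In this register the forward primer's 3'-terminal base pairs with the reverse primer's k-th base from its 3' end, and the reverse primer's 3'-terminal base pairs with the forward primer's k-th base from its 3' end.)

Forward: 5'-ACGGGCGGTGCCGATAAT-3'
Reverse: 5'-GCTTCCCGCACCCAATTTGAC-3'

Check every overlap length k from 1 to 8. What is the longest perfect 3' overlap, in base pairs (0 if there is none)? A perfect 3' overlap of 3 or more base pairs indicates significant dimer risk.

Longest perfect overlap: 0 complementary base pairs; below the dimer-risk threshold (threshold 3).

Last 8 bases (5'→3') — forward …CCGATAAT, reverse …AATTTGAC.
Reverse complement of the reverse primer's last 8 bases: GTCAAATT; its first k bases are the reverse complement of the reverse primer's last k bases, so a perfect k-base overlap needs the forward primer's last k bases to equal them.
Comparing (forward last k vs required): k=1: T vs G ✗; k=2: AT vs GT ✗; k=3: AAT vs GTC ✗; k=4: TAAT vs GTCA ✗; k=5: ATAAT vs GTCAA ✗; k=6: GATAAT vs GTCAAA ✗; k=7: CGATAAT vs GTCAAAT ✗; k=8: CCGATAAT vs GTCAAATT ✗.
No overlap length from 1 to 8 is perfect, so the longest perfect 3' overlap is 0.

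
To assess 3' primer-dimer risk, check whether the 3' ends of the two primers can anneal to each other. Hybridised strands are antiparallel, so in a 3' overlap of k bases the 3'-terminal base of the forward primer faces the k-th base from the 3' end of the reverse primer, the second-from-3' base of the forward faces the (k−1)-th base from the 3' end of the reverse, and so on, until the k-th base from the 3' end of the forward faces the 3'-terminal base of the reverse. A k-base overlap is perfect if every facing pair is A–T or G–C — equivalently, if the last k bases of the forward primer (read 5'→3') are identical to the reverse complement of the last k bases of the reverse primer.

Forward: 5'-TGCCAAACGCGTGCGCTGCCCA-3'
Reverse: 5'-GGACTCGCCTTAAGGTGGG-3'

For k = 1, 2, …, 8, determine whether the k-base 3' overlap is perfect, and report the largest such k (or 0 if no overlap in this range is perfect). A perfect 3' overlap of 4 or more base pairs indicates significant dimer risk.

Last 8 bases (5'→3') — forward …GCTGCCCA, reverse …AAGGTGGG.
Reverse complement of the reverse primer's last 8 bases: CCCACCTT; its first k bases are the reverse complement of the reverse primer's last k bases, so a perfect k-base overlap needs the forward primer's last k bases to equal them.
Comparing (forward last k vs required): k=1: A vs C ✗; k=2: CA vs CC ✗; k=3: CCA vs CCC ✗; k=4: CCCA vs CCCA ✓; k=5: GCCCA vs CCCAC ✗; k=6: TGCCCA vs CCCACC ✗; k=7: CTGCCCA vs CCCACCT ✗; k=8: GCTGCCCA vs CCCACCTT ✗.
Only k = 4 is perfect, so the longest perfect 3' overlap is 4.

Longest perfect overlap: 4 complementary base pairs; significant dimer risk (threshold 4).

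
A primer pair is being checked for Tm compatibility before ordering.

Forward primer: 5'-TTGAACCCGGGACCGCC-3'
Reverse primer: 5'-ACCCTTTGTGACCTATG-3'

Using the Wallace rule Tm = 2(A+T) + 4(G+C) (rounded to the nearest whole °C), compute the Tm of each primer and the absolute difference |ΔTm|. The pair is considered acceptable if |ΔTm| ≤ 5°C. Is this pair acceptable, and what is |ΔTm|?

|ΔTm| = 8°C; the pair is not acceptable.

Forward: A=3 T=2 G=5 C=7 → Tm = 2·5 + 4·12 = 58°C.
Reverse: A=3 T=6 G=3 C=5 → Tm = 2·9 + 4·8 = 50°C.
|ΔTm| = |58 − 50| = 8°C, > 5°C.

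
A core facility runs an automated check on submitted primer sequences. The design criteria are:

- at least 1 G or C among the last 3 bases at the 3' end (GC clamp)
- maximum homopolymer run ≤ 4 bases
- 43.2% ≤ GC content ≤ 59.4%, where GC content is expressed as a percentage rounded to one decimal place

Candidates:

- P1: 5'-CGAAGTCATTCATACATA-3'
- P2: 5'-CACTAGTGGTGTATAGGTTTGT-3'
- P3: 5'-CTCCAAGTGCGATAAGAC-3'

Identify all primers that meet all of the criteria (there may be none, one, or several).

P1 (18 nt, A=7 T=5 G=2 C=4): 3' end ATA has 0 G/C, need ≥1 ✗; longest run = 2 ✓; GC 6/18 = 33.3%, outside 43.2–59.4% ✗ — fails.
P2 (22 nt, A=4 T=9 G=7 C=2): 3' end TGT has 1 G/C ✓; longest run = 3 ✓; GC 9/22 = 40.9%, outside 43.2–59.4% ✗ — fails.
P3 (18 nt, A=6 T=3 G=4 C=5): 3' end GAC has 2 G/C ✓; longest run = 2 ✓; GC 9/18 = 50.0% ✓ — passes.

P3 only.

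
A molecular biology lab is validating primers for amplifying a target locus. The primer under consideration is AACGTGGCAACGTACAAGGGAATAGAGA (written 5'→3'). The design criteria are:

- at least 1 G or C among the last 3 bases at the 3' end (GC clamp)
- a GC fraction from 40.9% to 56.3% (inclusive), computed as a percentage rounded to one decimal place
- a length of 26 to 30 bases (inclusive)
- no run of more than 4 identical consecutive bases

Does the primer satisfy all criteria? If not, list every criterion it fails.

Base counts: A=12, T=3, G=9, C=4 (length 28).
GC clamp: 3' end AGA has 1 G/C ✓
GC content: GC 13/28 = 46.4% ✓
length: length 28 ✓
homopolymer run: longest run = 3 ✓

Meets all criteria.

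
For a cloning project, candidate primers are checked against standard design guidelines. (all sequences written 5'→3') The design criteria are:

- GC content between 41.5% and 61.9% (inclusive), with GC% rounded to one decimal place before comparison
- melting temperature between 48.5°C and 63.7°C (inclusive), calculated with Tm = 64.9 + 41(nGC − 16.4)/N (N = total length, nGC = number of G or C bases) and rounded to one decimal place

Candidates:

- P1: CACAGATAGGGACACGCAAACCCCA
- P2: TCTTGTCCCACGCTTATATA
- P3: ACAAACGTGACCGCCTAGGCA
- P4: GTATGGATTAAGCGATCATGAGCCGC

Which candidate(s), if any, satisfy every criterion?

P1, P3 and P4.

P1 (25 nt, A=10 T=1 G=5 C=9): GC 14/25 = 56.0% ✓; Tm = 64.9 + 41·(14 − 16.4)/25 = 61.0°C ✓ — passes.
P2 (20 nt, A=4 T=8 G=2 C=6): GC 8/20 = 40.0%, outside 41.5–61.9% ✗; Tm = 64.9 + 41·(8 − 16.4)/20 = 47.7°C, outside 48.5–63.7°C ✗ — fails.
P3 (21 nt, A=7 T=2 G=5 C=7): GC 12/21 = 57.1% ✓; Tm = 64.9 + 41·(12 − 16.4)/21 = 56.3°C ✓ — passes.
P4 (26 nt, A=7 T=6 G=8 C=5): GC 13/26 = 50.0% ✓; Tm = 64.9 + 41·(13 − 16.4)/26 = 59.5°C ✓ — passes.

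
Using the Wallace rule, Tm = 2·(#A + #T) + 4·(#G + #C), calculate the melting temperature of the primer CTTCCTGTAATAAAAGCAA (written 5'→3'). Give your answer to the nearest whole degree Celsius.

Base counts: A=8, T=5, G=2, C=4 (length 19).
Tm = 2·(8+5) + 4·(2+4) = 2·13 + 4·6 = 26 + 24 = 50°C.

50°C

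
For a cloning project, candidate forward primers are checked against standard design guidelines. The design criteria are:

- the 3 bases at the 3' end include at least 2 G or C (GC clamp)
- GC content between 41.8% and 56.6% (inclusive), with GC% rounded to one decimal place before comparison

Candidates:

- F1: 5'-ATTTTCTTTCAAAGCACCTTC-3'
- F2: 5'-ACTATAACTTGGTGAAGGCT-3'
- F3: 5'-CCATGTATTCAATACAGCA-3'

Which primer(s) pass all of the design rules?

None of the candidates satisfy all criteria.

F1 (21 nt, A=5 T=9 G=1 C=6): 3' end TTC has 1 G/C, need ≥2 ✗; GC 7/21 = 33.3%, outside 41.8–56.6% ✗ — fails.
F2 (20 nt, A=6 T=6 G=5 C=3): 3' end GCT has 2 G/C ✓; GC 8/20 = 40.0%, outside 41.8–56.6% ✗ — fails.
F3 (19 nt, A=7 T=5 G=2 C=5): 3' end GCA has 2 G/C ✓; GC 7/19 = 36.8%, outside 41.8–56.6% ✗ — fails.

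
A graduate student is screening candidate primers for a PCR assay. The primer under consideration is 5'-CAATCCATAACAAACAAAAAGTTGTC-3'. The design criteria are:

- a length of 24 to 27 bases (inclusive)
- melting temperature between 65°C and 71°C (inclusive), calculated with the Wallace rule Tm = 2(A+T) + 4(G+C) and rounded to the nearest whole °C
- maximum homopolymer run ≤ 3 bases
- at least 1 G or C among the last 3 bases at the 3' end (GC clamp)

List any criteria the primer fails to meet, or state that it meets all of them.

Fails: homopolymer run.

Base counts: A=13, T=5, G=2, C=6 (length 26).
length: length 26 ✓
Tm: Tm = 2·18 + 4·8 = 68°C ✓
homopolymer run: longest run = 5, exceeds 3 ✗
GC clamp: 3' end GTC has 2 G/C ✓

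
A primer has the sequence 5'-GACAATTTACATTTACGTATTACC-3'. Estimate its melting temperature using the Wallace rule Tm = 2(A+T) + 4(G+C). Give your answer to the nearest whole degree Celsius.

Base counts: A=8, T=9, G=2, C=5 (length 24).
Tm = 2·(8+9) + 4·(2+5) = 2·17 + 4·7 = 34 + 28 = 62°C.

62°C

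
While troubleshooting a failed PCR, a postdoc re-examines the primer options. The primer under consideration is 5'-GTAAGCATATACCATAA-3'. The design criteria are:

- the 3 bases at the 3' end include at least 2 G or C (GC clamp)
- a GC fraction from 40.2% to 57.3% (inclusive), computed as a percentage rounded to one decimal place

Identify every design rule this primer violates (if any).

Base counts: A=8, T=4, G=2, C=3 (length 17).
GC clamp: 3' end TAA has 0 G/C, need ≥2 ✗
GC content: GC 5/17 = 29.4%, outside 40.2–57.3% ✗

Fails: GC clamp, GC content.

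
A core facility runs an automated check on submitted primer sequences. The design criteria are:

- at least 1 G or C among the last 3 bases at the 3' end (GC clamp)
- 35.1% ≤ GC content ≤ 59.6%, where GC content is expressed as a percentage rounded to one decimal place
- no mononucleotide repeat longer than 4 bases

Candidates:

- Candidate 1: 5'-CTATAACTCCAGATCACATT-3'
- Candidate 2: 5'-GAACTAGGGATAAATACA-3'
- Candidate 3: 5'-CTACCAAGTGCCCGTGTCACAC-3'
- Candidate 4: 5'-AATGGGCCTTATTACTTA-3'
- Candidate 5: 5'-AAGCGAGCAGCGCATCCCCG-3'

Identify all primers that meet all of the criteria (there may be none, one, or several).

Candidate 1 (20 nt, A=7 T=6 G=1 C=6): 3' end ATT has 0 G/C, need ≥1 ✗; GC 7/20 = 35.0%, outside 35.1–59.6% ✗; longest run = 2 ✓ — fails.
Candidate 2 (18 nt, A=9 T=3 G=4 C=2): 3' end ACA has 1 G/C ✓; GC 6/18 = 33.3%, outside 35.1–59.6% ✗; longest run = 3 ✓ — fails.
Candidate 3 (22 nt, A=5 T=4 G=4 C=9): 3' end CAC has 2 G/C ✓; GC 13/22 = 59.1% ✓; longest run = 3 ✓ — passes.
Candidate 4 (18 nt, A=5 T=7 G=3 C=3): 3' end TTA has 0 G/C, need ≥1 ✗; GC 6/18 = 33.3%, outside 35.1–59.6% ✗; longest run = 3 ✓ — fails.
Candidate 5 (20 nt, A=5 T=1 G=6 C=8): 3' end CCG has 3 G/C ✓; GC 14/20 = 70.0%, outside 35.1–59.6% ✗; longest run = 4 ✓ — fails.

Candidate 3 only.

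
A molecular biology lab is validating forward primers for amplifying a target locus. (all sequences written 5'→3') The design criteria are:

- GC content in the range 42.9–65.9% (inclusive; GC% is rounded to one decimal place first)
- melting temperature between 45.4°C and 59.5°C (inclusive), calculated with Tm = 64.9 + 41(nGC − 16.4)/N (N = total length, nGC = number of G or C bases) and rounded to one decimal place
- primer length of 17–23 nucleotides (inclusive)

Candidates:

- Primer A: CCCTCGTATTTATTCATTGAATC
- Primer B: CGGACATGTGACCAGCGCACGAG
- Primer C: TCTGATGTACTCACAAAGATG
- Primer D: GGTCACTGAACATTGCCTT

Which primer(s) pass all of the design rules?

Primer D only.

Primer A (23 nt, A=5 T=10 G=2 C=6): GC 8/23 = 34.8%, outside 42.9–65.9% ✗; Tm = 64.9 + 41·(8 − 16.4)/23 = 49.9°C ✓; length 23 ✓ — fails.
Primer B (23 nt, A=6 T=2 G=8 C=7): GC 15/23 = 65.2% ✓; Tm = 64.9 + 41·(15 − 16.4)/23 = 62.4°C, outside 45.4–59.5°C ✗; length 23 ✓ — fails.
Primer C (21 nt, A=7 T=6 G=4 C=4): GC 8/21 = 38.1%, outside 42.9–65.9% ✗; Tm = 64.9 + 41·(8 − 16.4)/21 = 48.5°C ✓; length 21 ✓ — fails.
Primer D (19 nt, A=4 T=6 G=4 C=5): GC 9/19 = 47.4% ✓; Tm = 64.9 + 41·(9 − 16.4)/19 = 48.9°C ✓; length 19 ✓ — passes.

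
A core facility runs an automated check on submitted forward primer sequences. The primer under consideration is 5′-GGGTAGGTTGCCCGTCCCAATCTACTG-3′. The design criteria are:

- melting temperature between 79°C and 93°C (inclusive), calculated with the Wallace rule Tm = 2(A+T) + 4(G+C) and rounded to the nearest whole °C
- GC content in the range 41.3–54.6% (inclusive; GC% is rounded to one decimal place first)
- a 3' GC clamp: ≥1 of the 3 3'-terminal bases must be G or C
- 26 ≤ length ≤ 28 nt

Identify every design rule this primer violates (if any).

Base counts: A=4, T=7, G=8, C=8 (length 27).
Tm: Tm = 2·11 + 4·16 = 86°C ✓
GC content: GC 16/27 = 59.3%, outside 41.3–54.6% ✗
GC clamp: 3' end CTG has 2 G/C ✓
length: length 27 ✓

Fails: GC content.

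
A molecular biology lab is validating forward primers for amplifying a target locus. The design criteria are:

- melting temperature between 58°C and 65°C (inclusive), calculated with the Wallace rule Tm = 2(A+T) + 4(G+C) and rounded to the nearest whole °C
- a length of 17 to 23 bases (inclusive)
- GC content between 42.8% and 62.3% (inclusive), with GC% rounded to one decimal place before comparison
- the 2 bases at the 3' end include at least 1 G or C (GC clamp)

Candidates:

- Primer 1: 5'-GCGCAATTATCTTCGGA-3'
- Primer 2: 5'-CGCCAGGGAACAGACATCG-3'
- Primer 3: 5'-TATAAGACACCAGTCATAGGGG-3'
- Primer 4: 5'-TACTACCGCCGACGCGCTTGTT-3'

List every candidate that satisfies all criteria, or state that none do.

Primer 1 (17 nt, A=4 T=5 G=4 C=4): Tm = 2·9 + 4·8 = 50°C, outside 58–65°C ✗; length 17 ✓; GC 8/17 = 47.1% ✓; 3' end GA has 1 G/C ✓ — fails.
Primer 2 (19 nt, A=6 T=1 G=6 C=6): Tm = 2·7 + 4·12 = 62°C ✓; length 19 ✓; GC 12/19 = 63.2%, outside 42.8–62.3% ✗; 3' end CG has 2 G/C ✓ — fails.
Primer 3 (22 nt, A=8 T=4 G=6 C=4): Tm = 2·12 + 4·10 = 64°C ✓; length 22 ✓; GC 10/22 = 45.5% ✓; 3' end GG has 2 G/C ✓ — passes.
Primer 4 (22 nt, A=3 T=6 G=5 C=8): Tm = 2·9 + 4·13 = 70°C, outside 58–65°C ✗; length 22 ✓; GC 13/22 = 59.1% ✓; 3' end TT has 0 G/C, need ≥1 ✗ — fails.

Primer 3 only.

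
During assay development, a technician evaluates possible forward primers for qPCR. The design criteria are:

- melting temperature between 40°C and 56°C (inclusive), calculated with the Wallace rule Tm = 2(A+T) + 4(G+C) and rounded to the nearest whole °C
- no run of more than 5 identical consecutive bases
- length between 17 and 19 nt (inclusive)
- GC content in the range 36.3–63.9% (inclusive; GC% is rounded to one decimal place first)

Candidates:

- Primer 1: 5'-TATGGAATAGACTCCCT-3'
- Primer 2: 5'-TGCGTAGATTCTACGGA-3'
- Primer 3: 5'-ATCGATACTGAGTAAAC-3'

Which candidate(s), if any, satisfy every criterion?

Primer 1 (17 nt, A=5 T=5 G=3 C=4): Tm = 2·10 + 4·7 = 48°C ✓; longest run = 3 ✓; length 17 ✓; GC 7/17 = 41.2% ✓ — passes.
Primer 2 (17 nt, A=4 T=5 G=5 C=3): Tm = 2·9 + 4·8 = 50°C ✓; longest run = 2 ✓; length 17 ✓; GC 8/17 = 47.1% ✓ — passes.
Primer 3 (17 nt, A=7 T=4 G=3 C=3): Tm = 2·11 + 4·6 = 46°C ✓; longest run = 3 ✓; length 17 ✓; GC 6/17 = 35.3%, outside 36.3–63.9% ✗ — fails.

Primer 1 and Primer 2.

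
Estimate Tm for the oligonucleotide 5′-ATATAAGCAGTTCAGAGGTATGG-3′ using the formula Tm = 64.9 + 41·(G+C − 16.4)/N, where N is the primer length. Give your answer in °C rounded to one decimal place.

Base counts: A=8, T=6, G=7, C=2; G+C = 9, N = 23.
Tm = 64.9 + 41·(9 − 16.4)/23 = 64.9 + -303.40/23 = 51.7°C.

51.7°C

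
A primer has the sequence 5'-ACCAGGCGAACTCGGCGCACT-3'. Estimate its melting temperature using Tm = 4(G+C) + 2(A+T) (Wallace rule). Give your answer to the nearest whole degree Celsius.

Base counts: A=5, T=2, G=6, C=8 (length 21).
Tm = 2·(5+2) + 4·(6+8) = 2·7 + 4·14 = 14 + 56 = 70°C.

70°C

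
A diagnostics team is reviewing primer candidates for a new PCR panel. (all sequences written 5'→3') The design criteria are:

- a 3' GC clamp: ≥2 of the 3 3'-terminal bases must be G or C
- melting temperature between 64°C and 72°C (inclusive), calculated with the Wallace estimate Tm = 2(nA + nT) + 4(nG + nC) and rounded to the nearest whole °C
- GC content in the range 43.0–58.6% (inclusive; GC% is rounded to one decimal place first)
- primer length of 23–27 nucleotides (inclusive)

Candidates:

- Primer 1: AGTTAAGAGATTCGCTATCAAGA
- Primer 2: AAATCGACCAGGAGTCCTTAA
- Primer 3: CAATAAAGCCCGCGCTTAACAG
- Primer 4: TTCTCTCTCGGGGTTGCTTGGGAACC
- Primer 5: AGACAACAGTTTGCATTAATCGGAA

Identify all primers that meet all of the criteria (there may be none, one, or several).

None of the candidates satisfy all criteria.

Primer 1 (23 nt, A=9 T=6 G=5 C=3): 3' end AGA has 1 G/C, need ≥2 ✗; Tm = 2·15 + 4·8 = 62°C, outside 64–72°C ✗; GC 8/23 = 34.8%, outside 43.0–58.6% ✗; length 23 ✓ — fails.
Primer 2 (21 nt, A=8 T=4 G=4 C=5): 3' end TAA has 0 G/C, need ≥2 ✗; Tm = 2·12 + 4·9 = 60°C, outside 64–72°C ✗; GC 9/21 = 42.9%, outside 43.0–58.6% ✗; length 21, outside 23–27 ✗ — fails.
Primer 3 (22 nt, A=8 T=3 G=4 C=7): 3' end CAG has 2 G/C ✓; Tm = 2·11 + 4·11 = 66°C ✓; GC 11/22 = 50.0% ✓; length 22, outside 23–27 ✗ — fails.
Primer 4 (26 nt, A=2 T=9 G=8 C=7): 3' end ACC has 2 G/C ✓; Tm = 2·11 + 4·15 = 82°C, outside 64–72°C ✗; GC 15/26 = 57.7% ✓; length 26 ✓ — fails.
Primer 5 (25 nt, A=10 T=6 G=5 C=4): 3' end GAA has 1 G/C, need ≥2 ✗; Tm = 2·16 + 4·9 = 68°C ✓; GC 9/25 = 36.0%, outside 43.0–58.6% ✗; length 25 ✓ — fails.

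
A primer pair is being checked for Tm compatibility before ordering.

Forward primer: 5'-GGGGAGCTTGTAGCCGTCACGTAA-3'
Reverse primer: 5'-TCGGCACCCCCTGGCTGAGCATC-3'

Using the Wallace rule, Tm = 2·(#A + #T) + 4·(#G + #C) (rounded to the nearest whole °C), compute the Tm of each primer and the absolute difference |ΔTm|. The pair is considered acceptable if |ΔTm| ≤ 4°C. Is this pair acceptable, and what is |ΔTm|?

|ΔTm| = 2°C; the pair is acceptable.

Forward: A=5 T=5 G=9 C=5 → Tm = 2·10 + 4·14 = 76°C.
Reverse: A=3 T=4 G=6 C=10 → Tm = 2·7 + 4·16 = 78°C.
|ΔTm| = |76 − 78| = 2°C, ≤ 4°C.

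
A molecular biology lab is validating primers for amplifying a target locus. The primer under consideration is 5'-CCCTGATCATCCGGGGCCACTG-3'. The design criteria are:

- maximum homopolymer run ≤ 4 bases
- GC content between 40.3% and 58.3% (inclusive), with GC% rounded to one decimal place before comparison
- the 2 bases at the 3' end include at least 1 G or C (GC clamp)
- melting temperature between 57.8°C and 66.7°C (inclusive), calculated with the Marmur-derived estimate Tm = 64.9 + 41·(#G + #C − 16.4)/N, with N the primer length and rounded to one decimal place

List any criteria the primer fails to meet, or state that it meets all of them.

Fails: GC content.

Base counts: A=3, T=4, G=6, C=9 (length 22).
homopolymer run: longest run = 4 ✓
GC content: GC 15/22 = 68.2%, outside 40.3–58.3% ✗
GC clamp: 3' end TG has 1 G/C ✓
Tm: Tm = 64.9 + 41·(15 − 16.4)/22 = 62.3°C ✓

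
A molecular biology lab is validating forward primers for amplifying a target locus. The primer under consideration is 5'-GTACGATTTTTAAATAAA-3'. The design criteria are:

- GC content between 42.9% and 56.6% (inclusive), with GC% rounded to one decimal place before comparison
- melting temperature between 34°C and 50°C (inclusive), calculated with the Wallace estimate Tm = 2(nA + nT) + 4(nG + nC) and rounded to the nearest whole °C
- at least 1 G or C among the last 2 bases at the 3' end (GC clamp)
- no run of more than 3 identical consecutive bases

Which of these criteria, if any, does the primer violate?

Fails: GC content, GC clamp, homopolymer run.

Base counts: A=8, T=7, G=2, C=1 (length 18).
GC content: GC 3/18 = 16.7%, outside 42.9–56.6% ✗
Tm: Tm = 2·15 + 4·3 = 42°C ✓
GC clamp: 3' end AA has 0 G/C, need ≥1 ✗
homopolymer run: longest run = 5, exceeds 3 ✗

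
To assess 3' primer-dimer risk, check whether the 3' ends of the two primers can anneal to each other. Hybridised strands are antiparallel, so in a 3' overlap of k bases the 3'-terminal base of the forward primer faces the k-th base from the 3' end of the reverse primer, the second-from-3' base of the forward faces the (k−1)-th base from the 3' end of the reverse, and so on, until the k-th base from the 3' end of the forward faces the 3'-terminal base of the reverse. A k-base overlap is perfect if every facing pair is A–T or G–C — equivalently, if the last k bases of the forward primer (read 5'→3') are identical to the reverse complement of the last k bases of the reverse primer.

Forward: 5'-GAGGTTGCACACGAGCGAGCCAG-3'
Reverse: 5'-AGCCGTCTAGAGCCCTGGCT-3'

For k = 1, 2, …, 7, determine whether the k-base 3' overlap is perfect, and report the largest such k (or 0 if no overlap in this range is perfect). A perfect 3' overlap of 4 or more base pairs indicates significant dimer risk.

Last 7 bases (5'→3') — forward …GAGCCAG, reverse …CCTGGCT.
Reverse complement of the reverse primer's last 7 bases: AGCCAGG; its first k bases are the reverse complement of the reverse primer's last k bases, so a perfect k-base overlap needs the forward primer's last k bases to equal them.
Comparing (forward last k vs required): k=1: G vs A ✗; k=2: AG vs AG ✓; k=3: CAG vs AGC ✗; k=4: CCAG vs AGCC ✗; k=5: GCCAG vs AGCCA ✗; k=6: AGCCAG vs AGCCAG ✓; k=7: GAGCCAG vs AGCCAGG ✗.
Perfect overlaps at k = 2, 6; the largest is 6.

Longest perfect overlap: 6 complementary base pairs; significant dimer risk (threshold 4).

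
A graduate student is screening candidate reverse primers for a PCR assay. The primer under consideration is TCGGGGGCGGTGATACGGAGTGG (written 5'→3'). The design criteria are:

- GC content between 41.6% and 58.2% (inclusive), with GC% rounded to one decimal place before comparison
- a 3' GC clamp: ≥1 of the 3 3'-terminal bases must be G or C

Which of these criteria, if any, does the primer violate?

Fails: GC content.

Base counts: A=3, T=4, G=13, C=3 (length 23).
GC content: GC 16/23 = 69.6%, outside 41.6–58.2% ✗
GC clamp: 3' end TGG has 2 G/C ✓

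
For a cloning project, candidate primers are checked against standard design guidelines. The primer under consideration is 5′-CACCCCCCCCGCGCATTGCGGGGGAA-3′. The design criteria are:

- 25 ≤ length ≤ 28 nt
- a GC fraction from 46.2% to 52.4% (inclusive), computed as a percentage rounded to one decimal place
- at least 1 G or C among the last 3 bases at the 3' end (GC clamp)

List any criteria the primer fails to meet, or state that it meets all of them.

Base counts: A=4, T=2, G=8, C=12 (length 26).
length: length 26 ✓
GC content: GC 20/26 = 76.9%, outside 46.2–52.4% ✗
GC clamp: 3' end GAA has 1 G/C ✓

Fails: GC content.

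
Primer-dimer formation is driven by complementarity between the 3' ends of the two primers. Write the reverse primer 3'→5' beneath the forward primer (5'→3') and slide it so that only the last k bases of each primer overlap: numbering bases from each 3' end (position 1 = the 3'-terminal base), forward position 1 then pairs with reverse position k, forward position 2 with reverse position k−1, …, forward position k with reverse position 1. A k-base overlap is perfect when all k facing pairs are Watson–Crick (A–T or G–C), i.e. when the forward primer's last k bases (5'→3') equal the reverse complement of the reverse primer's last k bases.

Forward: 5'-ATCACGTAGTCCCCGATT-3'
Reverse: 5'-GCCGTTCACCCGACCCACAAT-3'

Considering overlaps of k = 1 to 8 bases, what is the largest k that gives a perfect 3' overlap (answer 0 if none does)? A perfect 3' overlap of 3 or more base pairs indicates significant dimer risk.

Last 8 bases (5'→3') — forward …CCCCGATT, reverse …CCCACAAT.
Reverse complement of the reverse primer's last 8 bases: ATTGTGGG; its first k bases are the reverse complement of the reverse primer's last k bases, so a perfect k-base overlap needs the forward primer's last k bases to equal them.
Comparing (forward last k vs required): k=1: T vs A ✗; k=2: TT vs AT ✗; k=3: ATT vs ATT ✓; k=4: GATT vs ATTG ✗; k=5: CGATT vs ATTGT ✗; k=6: CCGATT vs ATTGTG ✗; k=7: CCCGATT vs ATTGTGG ✗; k=8: CCCCGATT vs ATTGTGGG ✗.
Only k = 3 is perfect, so the longest perfect 3' overlap is 3.

Longest perfect overlap: 3 complementary base pairs; significant dimer risk (threshold 3).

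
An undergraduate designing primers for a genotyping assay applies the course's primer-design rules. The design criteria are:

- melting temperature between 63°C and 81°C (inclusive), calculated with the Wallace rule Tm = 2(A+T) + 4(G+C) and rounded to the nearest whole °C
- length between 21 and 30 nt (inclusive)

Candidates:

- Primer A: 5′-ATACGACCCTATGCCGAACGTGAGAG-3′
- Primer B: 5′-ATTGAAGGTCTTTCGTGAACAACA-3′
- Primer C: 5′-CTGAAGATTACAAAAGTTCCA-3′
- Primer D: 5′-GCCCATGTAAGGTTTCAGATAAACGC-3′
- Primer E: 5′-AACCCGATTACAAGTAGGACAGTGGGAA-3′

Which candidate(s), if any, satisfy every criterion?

Primer A (26 nt, A=8 T=4 G=7 C=7): Tm = 2·12 + 4·14 = 80°C ✓; length 26 ✓ — passes.
Primer B (24 nt, A=8 T=7 G=5 C=4): Tm = 2·15 + 4·9 = 66°C ✓; length 24 ✓ — passes.
Primer C (21 nt, A=9 T=5 G=3 C=4): Tm = 2·14 + 4·7 = 56°C, outside 63–81°C ✗; length 21 ✓ — fails.
Primer D (26 nt, A=8 T=6 G=6 C=6): Tm = 2·14 + 4·12 = 76°C ✓; length 26 ✓ — passes.
Primer E (28 nt, A=11 T=4 G=8 C=5): Tm = 2·15 + 4·13 = 82°C, outside 63–81°C ✗; length 28 ✓ — fails.

Primer A, Primer B and Primer D.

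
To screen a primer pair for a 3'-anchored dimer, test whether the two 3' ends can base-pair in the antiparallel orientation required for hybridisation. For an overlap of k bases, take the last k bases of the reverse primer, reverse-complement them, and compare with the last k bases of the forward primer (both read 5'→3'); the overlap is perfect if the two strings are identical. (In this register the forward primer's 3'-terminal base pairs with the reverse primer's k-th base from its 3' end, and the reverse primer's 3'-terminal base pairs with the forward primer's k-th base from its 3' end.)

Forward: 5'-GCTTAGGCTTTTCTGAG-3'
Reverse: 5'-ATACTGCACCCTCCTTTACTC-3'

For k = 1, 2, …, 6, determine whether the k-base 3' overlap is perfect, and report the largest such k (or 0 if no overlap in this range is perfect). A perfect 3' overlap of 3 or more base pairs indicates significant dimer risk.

Longest perfect overlap: 3 complementary base pairs; significant dimer risk (threshold 3).

Last 6 bases (5'→3') — forward …TCTGAG, reverse …TTACTC.
Reverse complement of the reverse primer's last 6 bases: GAGTAA; its first k bases are the reverse complement of the reverse primer's last k bases, so a perfect k-base overlap needs the forward primer's last k bases to equal them.
Comparing (forward last k vs required): k=1: G vs G ✓; k=2: AG vs GA ✗; k=3: GAG vs GAG ✓; k=4: TGAG vs GAGT ✗; k=5: CTGAG vs GAGTA ✗; k=6: TCTGAG vs GAGTAA ✗.
Perfect overlaps at k = 1, 3; the largest is 3.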